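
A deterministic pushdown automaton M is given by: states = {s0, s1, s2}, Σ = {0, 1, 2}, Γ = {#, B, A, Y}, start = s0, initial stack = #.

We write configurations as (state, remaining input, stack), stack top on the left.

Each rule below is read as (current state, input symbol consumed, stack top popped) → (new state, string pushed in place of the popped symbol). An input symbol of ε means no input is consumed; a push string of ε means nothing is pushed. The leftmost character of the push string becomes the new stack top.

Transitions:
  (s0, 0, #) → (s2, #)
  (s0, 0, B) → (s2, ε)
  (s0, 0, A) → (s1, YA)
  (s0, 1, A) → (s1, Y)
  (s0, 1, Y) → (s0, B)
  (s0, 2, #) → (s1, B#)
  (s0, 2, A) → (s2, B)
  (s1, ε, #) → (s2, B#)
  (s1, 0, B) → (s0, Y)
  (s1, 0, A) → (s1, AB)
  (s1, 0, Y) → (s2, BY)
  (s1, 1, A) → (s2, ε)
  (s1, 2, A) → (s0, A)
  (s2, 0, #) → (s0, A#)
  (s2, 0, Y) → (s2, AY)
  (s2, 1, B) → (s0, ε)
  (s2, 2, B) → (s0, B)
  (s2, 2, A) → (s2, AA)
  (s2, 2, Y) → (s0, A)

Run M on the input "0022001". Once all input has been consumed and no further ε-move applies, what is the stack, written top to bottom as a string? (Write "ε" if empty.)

(s0, 0022001, #)
  read 0, top #: go to s2, push # → (s2, 022001, #)
  read 0, top #: go to s0, push A# → (s0, 22001, A#)
  read 2, top A: go to s2, push B → (s2, 2001, B#)
  read 2, top B: go to s0, push B → (s0, 001, B#)
  read 0, top B: go to s2, push ε → (s2, 01, #)
  read 0, top #: go to s0, push A# → (s0, 1, A#)
  read 1, top A: go to s1, push Y → (s1, ε, Y#)
All input consumed in state s1 with stack Y#.

Y#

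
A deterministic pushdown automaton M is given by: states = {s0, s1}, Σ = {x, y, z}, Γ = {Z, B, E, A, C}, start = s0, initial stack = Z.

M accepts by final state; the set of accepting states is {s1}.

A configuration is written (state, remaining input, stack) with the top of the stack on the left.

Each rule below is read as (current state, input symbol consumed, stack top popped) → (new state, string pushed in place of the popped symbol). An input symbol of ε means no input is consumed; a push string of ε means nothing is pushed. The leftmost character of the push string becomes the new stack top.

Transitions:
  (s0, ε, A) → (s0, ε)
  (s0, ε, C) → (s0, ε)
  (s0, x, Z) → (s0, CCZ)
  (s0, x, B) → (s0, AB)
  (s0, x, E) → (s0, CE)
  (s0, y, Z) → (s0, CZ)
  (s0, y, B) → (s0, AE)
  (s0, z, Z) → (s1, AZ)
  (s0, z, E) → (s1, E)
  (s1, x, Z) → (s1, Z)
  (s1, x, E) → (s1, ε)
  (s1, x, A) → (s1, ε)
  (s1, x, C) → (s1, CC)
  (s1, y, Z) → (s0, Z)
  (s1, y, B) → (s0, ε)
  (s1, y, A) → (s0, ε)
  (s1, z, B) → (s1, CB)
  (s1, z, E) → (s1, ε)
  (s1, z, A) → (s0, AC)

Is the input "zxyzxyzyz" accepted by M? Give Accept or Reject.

Accept

(s0, zxyzxyzyz, Z) ⊢ (s1, xyzxyzyz, AZ) ⊢ (s1, yzxyzyz, Z) ⊢ (s0, zxyzyz, Z) ⊢ (s1, xyzyz, AZ) ⊢ (s1, yzyz, Z) ⊢ (s0, zyz, Z) ⊢ (s1, yz, AZ) ⊢ (s0, z, Z) ⊢ (s1, ε, AZ)
All input consumed; state s1 ∈ F.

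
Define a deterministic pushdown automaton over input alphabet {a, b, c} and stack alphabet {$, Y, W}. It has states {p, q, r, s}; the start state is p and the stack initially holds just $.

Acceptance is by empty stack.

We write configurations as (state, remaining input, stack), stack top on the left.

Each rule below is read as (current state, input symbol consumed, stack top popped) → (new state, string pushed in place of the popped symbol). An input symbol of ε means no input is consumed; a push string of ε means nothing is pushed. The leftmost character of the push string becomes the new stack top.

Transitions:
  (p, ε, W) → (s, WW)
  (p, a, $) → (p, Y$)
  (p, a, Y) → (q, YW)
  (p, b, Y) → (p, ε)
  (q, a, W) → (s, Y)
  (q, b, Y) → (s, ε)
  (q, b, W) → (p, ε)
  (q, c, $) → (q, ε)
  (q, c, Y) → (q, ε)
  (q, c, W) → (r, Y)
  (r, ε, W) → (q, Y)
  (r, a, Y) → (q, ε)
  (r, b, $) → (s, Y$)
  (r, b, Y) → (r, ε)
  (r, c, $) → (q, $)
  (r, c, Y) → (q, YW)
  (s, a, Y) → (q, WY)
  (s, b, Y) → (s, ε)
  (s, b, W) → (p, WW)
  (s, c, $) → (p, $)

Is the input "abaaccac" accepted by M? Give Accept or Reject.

Accept

(p, abaaccac, $)
  read a, top $: go to p, push Y$ → (p, baaccac, Y$)
  read b, top Y: go to p, push ε → (p, aaccac, $)
  read a, top $: go to p, push Y$ → (p, accac, Y$)
  read a, top Y: go to q, push YW → (q, ccac, YW$)
  read c, top Y: go to q, push ε → (q, cac, W$)
  read c, top W: go to r, push Y → (r, ac, Y$)
  read a, top Y: go to q, push ε → (q, c, $)
  read c, top $: go to q, push ε → (q, ε, ε)
All input consumed and the stack is empty.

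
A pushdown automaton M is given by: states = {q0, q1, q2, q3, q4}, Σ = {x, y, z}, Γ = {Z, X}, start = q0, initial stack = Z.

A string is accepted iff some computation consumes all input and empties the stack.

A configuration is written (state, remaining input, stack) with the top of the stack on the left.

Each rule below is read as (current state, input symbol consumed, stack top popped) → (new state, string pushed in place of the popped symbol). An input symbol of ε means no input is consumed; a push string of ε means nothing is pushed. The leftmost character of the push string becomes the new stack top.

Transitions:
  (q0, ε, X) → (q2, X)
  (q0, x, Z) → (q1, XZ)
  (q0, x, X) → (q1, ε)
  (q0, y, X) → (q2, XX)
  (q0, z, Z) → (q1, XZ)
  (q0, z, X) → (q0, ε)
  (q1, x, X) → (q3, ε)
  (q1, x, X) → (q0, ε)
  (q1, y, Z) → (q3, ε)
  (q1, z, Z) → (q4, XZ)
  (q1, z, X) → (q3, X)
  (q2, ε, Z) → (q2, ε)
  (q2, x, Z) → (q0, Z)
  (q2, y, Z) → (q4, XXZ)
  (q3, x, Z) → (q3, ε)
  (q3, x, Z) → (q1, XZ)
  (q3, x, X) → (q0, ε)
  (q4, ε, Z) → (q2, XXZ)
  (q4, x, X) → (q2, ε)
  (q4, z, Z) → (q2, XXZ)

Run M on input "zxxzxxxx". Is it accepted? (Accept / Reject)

Accept

One accepting computation: (q0, zxxzxxxx, Z) ⊢ (q1, xxzxxxx, XZ) ⊢ (q3, xzxxxx, Z) ⊢ (q1, zxxxx, XZ) ⊢ (q3, xxxx, XZ) ⊢ (q0, xxx, Z) ⊢ (q1, xx, XZ) ⊢ (q3, x, Z) ⊢ (q3, ε, ε)
All input consumed and the stack is empty.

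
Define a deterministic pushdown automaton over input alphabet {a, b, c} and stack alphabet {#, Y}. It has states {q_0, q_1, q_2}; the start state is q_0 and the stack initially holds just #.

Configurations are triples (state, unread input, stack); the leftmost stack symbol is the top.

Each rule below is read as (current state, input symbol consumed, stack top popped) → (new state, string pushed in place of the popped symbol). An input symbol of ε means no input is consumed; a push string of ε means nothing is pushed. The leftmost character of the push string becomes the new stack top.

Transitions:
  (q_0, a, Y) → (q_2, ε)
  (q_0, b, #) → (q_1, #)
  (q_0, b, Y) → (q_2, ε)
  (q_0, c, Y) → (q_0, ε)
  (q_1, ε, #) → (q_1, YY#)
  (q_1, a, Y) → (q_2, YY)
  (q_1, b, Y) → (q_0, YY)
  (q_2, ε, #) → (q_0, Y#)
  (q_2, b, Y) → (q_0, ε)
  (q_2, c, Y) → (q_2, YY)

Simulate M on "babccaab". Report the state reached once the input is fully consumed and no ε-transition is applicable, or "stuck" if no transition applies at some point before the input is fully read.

(q_0, babccaab, #)
  read b, top #: go to q_1, push # → (q_1, abccaab, #)
  ε-move, top #: go to q_1, push YY# → (q_1, abccaab, YY#)
  read a, top Y: go to q_2, push YY → (q_2, bccaab, YYY#)
  read b, top Y: go to q_0, push ε → (q_0, ccaab, YY#)
  read c, top Y: go to q_0, push ε → (q_0, caab, Y#)
  read c, top Y: go to q_0, push ε → (q_0, aab, #)
No transition for (q_0, a, top #); M blocks with input aab remaining.

stuck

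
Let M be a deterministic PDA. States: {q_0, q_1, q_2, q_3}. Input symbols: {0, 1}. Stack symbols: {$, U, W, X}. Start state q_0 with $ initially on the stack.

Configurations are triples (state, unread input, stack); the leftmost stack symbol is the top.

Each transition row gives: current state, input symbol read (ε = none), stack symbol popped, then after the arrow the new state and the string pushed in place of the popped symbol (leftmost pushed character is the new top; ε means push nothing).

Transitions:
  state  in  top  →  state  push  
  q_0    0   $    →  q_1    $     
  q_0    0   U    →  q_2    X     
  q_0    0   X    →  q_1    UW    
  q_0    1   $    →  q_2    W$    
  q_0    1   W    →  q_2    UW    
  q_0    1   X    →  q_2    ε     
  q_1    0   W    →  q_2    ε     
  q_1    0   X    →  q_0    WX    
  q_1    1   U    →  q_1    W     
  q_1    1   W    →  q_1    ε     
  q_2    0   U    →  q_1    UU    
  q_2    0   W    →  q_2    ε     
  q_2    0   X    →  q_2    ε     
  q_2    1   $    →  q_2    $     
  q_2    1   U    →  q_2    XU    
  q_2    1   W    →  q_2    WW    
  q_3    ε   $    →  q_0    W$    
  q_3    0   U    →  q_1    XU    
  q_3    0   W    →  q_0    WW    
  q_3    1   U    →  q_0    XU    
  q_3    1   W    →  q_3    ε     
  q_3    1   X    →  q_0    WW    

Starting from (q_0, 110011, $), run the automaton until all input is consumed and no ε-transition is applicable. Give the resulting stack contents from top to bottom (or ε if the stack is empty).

(q_0, 110011, $)
  read 1, top $: go to q_2, push W$ → (q_2, 10011, W$)
  read 1, top W: go to q_2, push WW → (q_2, 0011, WW$)
  read 0, top W: go to q_2, push ε → (q_2, 011, W$)
  read 0, top W: go to q_2, push ε → (q_2, 11, $)
  read 1, top $: go to q_2, push $ → (q_2, 1, $)
  read 1, top $: go to q_2, push $ → (q_2, ε, $)
All input consumed in state q_2 with stack $.

$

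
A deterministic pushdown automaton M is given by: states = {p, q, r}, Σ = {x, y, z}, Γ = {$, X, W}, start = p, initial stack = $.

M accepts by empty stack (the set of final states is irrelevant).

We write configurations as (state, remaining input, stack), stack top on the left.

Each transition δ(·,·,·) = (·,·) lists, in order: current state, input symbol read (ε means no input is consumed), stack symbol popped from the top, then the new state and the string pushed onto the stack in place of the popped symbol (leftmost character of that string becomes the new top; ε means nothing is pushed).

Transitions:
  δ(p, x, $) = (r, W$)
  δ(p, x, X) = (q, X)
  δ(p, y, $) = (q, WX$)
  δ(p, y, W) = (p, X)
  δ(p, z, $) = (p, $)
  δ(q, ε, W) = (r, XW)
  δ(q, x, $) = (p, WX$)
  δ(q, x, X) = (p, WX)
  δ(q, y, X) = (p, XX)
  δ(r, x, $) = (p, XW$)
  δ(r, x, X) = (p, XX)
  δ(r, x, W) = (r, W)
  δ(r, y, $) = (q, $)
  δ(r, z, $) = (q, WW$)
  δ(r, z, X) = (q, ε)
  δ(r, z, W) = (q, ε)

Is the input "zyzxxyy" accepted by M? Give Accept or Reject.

Reject

(p, zyzxxyy, $)
  read z, top $: go to p, push $ → (p, yzxxyy, $)
  read y, top $: go to q, push WX$ → (q, zxxyy, WX$)
  ε-move, top W: go to r, push XW → (r, zxxyy, XWX$)
  read z, top X: go to q, push ε → (q, xxyy, WX$)
  ε-move, top W: go to r, push XW → (r, xxyy, XWX$)
  read x, top X: go to p, push XX → (p, xyy, XXWX$)
  read x, top X: go to q, push X → (q, yy, XXWX$)
  read y, top X: go to p, push XX → (p, y, XXXWX$)
No transition applies at (p, y, XXXWX$); input not fully consumed.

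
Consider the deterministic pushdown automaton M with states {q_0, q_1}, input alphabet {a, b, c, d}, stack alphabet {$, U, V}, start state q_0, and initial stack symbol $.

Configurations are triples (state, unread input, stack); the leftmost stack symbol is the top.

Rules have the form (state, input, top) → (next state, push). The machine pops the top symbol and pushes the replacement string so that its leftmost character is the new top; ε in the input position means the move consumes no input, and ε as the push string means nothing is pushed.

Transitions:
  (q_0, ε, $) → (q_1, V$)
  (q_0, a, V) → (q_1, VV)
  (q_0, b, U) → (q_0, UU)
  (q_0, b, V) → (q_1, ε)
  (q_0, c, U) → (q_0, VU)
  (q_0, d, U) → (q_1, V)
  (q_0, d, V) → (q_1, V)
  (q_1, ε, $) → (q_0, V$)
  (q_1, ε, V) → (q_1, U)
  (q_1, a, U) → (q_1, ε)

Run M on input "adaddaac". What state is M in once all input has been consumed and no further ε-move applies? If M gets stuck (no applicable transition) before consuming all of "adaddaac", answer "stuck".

(q_0, adaddaac, $)
  ε-move, top $: go to q_1, push V$ → (q_1, adaddaac, V$)
  ε-move, top V: go to q_1, push U → (q_1, adaddaac, U$)
  read a, top U: go to q_1, push ε → (q_1, daddaac, $)
  ε-move, top $: go to q_0, push V$ → (q_0, daddaac, V$)
  read d, top V: go to q_1, push V → (q_1, addaac, V$)
  ε-move, top V: go to q_1, push U → (q_1, addaac, U$)
  read a, top U: go to q_1, push ε → (q_1, ddaac, $)
  ε-move, top $: go to q_0, push V$ → (q_0, ddaac, V$)
  read d, top V: go to q_1, push V → (q_1, daac, V$)
  ε-move, top V: go to q_1, push U → (q_1, daac, U$)
No transition for (q_1, d, top U); M blocks with input daac remaining.

stuck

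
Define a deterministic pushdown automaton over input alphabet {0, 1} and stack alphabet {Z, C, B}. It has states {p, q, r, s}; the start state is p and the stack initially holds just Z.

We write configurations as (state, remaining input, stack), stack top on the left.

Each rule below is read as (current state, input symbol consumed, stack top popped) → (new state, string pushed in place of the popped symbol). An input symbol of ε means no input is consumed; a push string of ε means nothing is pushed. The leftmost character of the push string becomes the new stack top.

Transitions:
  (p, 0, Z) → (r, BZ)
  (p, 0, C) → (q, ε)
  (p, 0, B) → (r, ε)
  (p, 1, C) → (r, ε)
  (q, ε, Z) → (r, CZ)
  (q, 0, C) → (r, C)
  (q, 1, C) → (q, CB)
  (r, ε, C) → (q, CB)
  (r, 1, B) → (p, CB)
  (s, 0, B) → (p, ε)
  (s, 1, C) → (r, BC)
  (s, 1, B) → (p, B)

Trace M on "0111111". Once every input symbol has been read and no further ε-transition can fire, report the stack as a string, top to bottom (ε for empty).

(p, 0111111, Z) ⊢ (r, 111111, BZ) ⊢ (p, 11111, CBZ) ⊢ (r, 1111, BZ) ⊢ (p, 111, CBZ) ⊢ (r, 11, BZ) ⊢ (p, 1, CBZ) ⊢ (r, ε, BZ)
All input consumed in state r with stack BZ.

BZ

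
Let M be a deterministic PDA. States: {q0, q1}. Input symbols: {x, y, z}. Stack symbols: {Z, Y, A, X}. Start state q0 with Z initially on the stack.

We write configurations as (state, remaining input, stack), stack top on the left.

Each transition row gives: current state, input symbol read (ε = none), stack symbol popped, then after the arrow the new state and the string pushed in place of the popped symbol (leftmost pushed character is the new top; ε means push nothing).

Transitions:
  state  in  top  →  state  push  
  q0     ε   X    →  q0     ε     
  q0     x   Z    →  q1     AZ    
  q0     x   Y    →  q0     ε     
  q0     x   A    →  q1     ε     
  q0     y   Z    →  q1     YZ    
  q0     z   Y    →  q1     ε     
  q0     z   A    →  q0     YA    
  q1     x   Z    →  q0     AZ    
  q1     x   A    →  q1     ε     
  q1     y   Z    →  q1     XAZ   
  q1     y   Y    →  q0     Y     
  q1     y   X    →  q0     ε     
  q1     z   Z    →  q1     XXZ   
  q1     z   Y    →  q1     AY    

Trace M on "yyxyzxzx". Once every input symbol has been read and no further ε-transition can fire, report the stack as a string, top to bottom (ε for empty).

(q0, yyxyzxzx, Z) ⊢ (q1, yxyzxzx, YZ) ⊢ (q0, xyzxzx, YZ) ⊢ (q0, yzxzx, Z) ⊢ (q1, zxzx, YZ) ⊢ (q1, xzx, AYZ) ⊢ (q1, zx, YZ) ⊢ (q1, x, AYZ) ⊢ (q1, ε, YZ)
All input consumed in state q1 with stack YZ.

YZ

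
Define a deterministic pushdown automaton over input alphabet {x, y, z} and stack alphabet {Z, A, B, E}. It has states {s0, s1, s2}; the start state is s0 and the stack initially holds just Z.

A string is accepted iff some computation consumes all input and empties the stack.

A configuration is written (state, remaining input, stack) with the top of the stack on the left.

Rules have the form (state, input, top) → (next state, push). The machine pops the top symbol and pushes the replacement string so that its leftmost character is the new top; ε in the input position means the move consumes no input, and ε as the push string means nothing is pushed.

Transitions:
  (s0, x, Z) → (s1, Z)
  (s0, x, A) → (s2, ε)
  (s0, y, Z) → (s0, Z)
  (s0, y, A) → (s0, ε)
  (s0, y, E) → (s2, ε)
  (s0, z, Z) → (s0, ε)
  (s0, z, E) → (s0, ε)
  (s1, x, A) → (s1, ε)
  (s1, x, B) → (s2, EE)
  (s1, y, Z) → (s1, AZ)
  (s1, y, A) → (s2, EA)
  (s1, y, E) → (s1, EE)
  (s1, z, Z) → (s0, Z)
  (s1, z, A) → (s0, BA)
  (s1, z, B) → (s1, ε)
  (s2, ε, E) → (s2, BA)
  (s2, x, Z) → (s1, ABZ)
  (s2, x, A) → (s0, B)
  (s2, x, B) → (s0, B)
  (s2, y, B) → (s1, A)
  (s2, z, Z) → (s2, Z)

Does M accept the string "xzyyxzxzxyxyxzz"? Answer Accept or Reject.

Accept

(s0, xzyyxzxzxyxyxzz, Z) ⊢ (s1, zyyxzxzxyxyxzz, Z) ⊢ (s0, yyxzxzxyxyxzz, Z) ⊢ (s0, yxzxzxyxyxzz, Z) ⊢ (s0, xzxzxyxyxzz, Z) ⊢ (s1, zxzxyxyxzz, Z) ⊢ (s0, xzxyxyxzz, Z) ⊢ (s1, zxyxyxzz, Z) ⊢ (s0, xyxyxzz, Z) ⊢ (s1, yxyxzz, Z) ⊢ (s1, xyxzz, AZ) ⊢ (s1, yxzz, Z) ⊢ (s1, xzz, AZ) ⊢ (s1, zz, Z) ⊢ (s0, z, Z) ⊢ (s0, ε, ε)
All input consumed and the stack is empty.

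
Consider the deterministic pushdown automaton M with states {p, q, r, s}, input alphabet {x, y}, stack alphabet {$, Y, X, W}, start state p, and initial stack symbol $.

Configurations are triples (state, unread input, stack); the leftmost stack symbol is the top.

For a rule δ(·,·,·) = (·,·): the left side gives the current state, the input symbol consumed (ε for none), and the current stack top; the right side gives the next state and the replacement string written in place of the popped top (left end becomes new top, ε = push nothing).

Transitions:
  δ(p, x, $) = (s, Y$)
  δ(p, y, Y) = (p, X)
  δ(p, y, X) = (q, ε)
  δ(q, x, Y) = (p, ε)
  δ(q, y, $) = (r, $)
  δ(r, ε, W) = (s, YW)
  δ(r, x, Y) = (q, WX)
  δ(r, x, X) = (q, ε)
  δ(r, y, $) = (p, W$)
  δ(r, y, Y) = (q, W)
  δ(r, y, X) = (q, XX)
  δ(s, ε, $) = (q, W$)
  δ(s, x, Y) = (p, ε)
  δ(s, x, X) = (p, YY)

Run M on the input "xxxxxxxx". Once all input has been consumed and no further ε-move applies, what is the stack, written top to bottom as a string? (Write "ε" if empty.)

(p, xxxxxxxx, $) ⊢ (s, xxxxxxx, Y$) ⊢ (p, xxxxxx, $) ⊢ (s, xxxxx, Y$) ⊢ (p, xxxx, $) ⊢ (s, xxx, Y$) ⊢ (p, xx, $) ⊢ (s, x, Y$) ⊢ (p, ε, $)
All input consumed in state p with stack $.

$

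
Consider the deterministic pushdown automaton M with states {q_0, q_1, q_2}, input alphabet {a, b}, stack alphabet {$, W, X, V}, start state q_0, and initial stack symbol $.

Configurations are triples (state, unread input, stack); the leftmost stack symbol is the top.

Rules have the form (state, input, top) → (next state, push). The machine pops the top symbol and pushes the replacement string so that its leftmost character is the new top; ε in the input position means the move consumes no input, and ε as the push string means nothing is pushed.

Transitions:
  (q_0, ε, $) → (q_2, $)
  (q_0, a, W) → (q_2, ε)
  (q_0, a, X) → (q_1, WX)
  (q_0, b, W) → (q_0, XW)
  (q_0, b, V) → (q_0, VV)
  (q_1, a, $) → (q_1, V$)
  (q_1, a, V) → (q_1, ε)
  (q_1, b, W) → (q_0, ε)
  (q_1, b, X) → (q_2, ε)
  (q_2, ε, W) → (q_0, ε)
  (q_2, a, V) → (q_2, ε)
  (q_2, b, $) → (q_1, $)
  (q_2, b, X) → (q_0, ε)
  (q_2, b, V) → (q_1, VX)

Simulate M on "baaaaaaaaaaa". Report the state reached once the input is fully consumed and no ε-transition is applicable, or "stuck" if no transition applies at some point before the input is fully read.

q_1

(q_0, baaaaaaaaaaa, $)
  ε-move, top $: go to q_2, push $ → (q_2, baaaaaaaaaaa, $)
  read b, top $: go to q_1, push $ → (q_1, aaaaaaaaaaa, $)
  read a, top $: go to q_1, push V$ → (q_1, aaaaaaaaaa, V$)
  read a, top V: go to q_1, push ε → (q_1, aaaaaaaaa, $)
  read a, top $: go to q_1, push V$ → (q_1, aaaaaaaa, V$)
  read a, top V: go to q_1, push ε → (q_1, aaaaaaa, $)
  read a, top $: go to q_1, push V$ → (q_1, aaaaaa, V$)
  read a, top V: go to q_1, push ε → (q_1, aaaaa, $)
  read a, top $: go to q_1, push V$ → (q_1, aaaa, V$)
  read a, top V: go to q_1, push ε → (q_1, aaa, $)
  read a, top $: go to q_1, push V$ → (q_1, aa, V$)
  read a, top V: go to q_1, push ε → (q_1, a, $)
  read a, top $: go to q_1, push V$ → (q_1, ε, V$)
All input consumed; M is in state q_1.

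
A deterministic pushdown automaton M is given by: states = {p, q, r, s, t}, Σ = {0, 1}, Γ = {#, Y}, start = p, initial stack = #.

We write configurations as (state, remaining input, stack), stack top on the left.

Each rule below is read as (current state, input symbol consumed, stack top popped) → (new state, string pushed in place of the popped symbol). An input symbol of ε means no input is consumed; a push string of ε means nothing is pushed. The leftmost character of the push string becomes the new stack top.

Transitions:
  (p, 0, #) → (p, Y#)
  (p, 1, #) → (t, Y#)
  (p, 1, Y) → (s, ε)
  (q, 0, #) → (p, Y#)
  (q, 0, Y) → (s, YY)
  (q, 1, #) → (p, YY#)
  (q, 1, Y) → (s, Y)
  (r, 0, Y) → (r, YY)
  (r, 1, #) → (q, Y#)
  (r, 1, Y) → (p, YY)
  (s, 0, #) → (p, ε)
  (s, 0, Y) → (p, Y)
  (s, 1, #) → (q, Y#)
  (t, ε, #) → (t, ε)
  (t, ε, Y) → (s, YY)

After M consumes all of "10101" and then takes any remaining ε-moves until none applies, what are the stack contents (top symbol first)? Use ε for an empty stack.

(p, 10101, #) ⊢ (t, 0101, Y#) ⊢ (s, 0101, YY#) ⊢ (p, 101, YY#) ⊢ (s, 01, Y#) ⊢ (p, 1, Y#) ⊢ (s, ε, #)
All input consumed in state s with stack #.

#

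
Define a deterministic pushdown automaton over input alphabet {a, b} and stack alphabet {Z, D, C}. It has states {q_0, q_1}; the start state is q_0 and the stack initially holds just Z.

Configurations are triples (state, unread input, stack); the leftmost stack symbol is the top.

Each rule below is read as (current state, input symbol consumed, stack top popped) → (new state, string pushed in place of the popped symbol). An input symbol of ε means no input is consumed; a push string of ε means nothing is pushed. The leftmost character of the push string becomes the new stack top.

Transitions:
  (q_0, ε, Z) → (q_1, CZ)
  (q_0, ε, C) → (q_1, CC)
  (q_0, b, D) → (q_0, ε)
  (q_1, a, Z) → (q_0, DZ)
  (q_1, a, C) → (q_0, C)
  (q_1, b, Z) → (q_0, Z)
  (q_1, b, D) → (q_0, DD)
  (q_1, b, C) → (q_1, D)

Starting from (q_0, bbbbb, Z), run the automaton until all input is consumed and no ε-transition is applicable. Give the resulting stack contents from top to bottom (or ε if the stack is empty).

DZ

(q_0, bbbbb, Z) ⊢ (q_1, bbbbb, CZ) ⊢ (q_1, bbbb, DZ) ⊢ (q_0, bbb, DDZ) ⊢ (q_0, bb, DZ) ⊢ (q_0, b, Z) ⊢ (q_1, b, CZ) ⊢ (q_1, ε, DZ)
All input consumed in state q_1 with stack DZ.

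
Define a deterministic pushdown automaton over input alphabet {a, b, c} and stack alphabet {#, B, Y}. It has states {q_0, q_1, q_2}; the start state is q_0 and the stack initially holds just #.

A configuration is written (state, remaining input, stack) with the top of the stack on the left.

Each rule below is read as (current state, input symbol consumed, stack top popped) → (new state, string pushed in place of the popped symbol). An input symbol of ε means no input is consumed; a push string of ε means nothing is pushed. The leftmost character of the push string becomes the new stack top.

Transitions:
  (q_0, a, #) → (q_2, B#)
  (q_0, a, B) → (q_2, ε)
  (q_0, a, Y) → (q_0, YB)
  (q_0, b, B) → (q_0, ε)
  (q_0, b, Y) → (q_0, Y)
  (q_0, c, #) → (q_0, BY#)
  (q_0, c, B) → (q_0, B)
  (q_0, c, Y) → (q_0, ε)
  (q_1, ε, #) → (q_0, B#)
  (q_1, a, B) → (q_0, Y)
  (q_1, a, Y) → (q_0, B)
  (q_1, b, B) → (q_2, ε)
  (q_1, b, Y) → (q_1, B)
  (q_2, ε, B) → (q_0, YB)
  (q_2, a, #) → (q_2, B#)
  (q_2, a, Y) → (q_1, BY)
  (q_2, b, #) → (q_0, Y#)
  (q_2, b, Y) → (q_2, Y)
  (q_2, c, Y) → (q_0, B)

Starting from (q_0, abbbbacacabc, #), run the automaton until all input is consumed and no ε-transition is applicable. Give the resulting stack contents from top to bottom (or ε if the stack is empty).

#

(q_0, abbbbacacabc, #)
  read a, top #: go to q_2, push B# → (q_2, bbbbacacabc, B#)
  ε-move, top B: go to q_0, push YB → (q_0, bbbbacacabc, YB#)
  read b, top Y: go to q_0, push Y → (q_0, bbbacacabc, YB#)
  read b, top Y: go to q_0, push Y → (q_0, bbacacabc, YB#)
  read b, top Y: go to q_0, push Y → (q_0, bacacabc, YB#)
  read b, top Y: go to q_0, push Y → (q_0, acacabc, YB#)
  read a, top Y: go to q_0, push YB → (q_0, cacabc, YBB#)
  read c, top Y: go to q_0, push ε → (q_0, acabc, BB#)
  read a, top B: go to q_2, push ε → (q_2, cabc, B#)
  ε-move, top B: go to q_0, push YB → (q_0, cabc, YB#)
  read c, top Y: go to q_0, push ε → (q_0, abc, B#)
  read a, top B: go to q_2, push ε → (q_2, bc, #)
  read b, top #: go to q_0, push Y# → (q_0, c, Y#)
  read c, top Y: go to q_0, push ε → (q_0, ε, #)
All input consumed in state q_0 with stack #.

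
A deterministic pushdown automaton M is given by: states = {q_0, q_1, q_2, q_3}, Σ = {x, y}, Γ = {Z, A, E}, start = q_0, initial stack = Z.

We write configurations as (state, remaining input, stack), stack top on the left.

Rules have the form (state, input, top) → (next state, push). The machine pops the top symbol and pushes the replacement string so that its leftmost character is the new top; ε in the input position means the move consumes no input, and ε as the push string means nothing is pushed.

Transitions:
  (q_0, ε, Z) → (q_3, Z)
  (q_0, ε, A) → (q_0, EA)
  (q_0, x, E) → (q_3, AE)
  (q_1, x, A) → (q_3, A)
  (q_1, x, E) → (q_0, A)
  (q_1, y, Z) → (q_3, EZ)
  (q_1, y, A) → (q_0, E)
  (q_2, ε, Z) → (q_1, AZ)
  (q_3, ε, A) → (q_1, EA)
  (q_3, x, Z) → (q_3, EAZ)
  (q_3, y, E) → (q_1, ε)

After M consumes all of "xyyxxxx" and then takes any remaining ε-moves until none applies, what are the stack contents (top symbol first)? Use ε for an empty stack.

(q_0, xyyxxxx, Z)
  ε-move, top Z: go to q_3, push Z → (q_3, xyyxxxx, Z)
  read x, top Z: go to q_3, push EAZ → (q_3, yyxxxx, EAZ)
  read y, top E: go to q_1, push ε → (q_1, yxxxx, AZ)
  read y, top A: go to q_0, push E → (q_0, xxxx, EZ)
  read x, top E: go to q_3, push AE → (q_3, xxx, AEZ)
  ε-move, top A: go to q_1, push EA → (q_1, xxx, EAEZ)
  read x, top E: go to q_0, push A → (q_0, xx, AAEZ)
  ε-move, top A: go to q_0, push EA → (q_0, xx, EAAEZ)
  read x, top E: go to q_3, push AE → (q_3, x, AEAAEZ)
  ε-move, top A: go to q_1, push EA → (q_1, x, EAEAAEZ)
  read x, top E: go to q_0, push A → (q_0, ε, AAEAAEZ)
  ε-move, top A: go to q_0, push EA → (q_0, ε, EAAEAAEZ)
All input consumed in state q_0 with stack EAAEAAEZ.

EAAEAAEZ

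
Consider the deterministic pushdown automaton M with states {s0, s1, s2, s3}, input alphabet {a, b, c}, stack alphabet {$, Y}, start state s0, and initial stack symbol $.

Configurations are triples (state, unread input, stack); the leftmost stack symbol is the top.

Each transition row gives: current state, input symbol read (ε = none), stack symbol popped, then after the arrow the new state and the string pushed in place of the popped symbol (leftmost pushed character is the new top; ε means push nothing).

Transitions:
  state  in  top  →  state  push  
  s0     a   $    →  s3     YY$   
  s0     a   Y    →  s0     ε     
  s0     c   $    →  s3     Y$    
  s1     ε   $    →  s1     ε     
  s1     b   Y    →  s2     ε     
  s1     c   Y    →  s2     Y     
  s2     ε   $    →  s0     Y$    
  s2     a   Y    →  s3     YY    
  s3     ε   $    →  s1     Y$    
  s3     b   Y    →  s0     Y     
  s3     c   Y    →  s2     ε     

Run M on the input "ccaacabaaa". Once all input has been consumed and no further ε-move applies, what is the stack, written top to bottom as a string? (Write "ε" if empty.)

(s0, ccaacabaaa, $) ⊢ (s3, caacabaaa, Y$) ⊢ (s2, aacabaaa, $) ⊢ (s0, aacabaaa, Y$) ⊢ (s0, acabaaa, $) ⊢ (s3, cabaaa, YY$) ⊢ (s2, abaaa, Y$) ⊢ (s3, baaa, YY$) ⊢ (s0, aaa, YY$) ⊢ (s0, aa, Y$) ⊢ (s0, a, $) ⊢ (s3, ε, YY$)
All input consumed in state s3 with stack YY$.

YY$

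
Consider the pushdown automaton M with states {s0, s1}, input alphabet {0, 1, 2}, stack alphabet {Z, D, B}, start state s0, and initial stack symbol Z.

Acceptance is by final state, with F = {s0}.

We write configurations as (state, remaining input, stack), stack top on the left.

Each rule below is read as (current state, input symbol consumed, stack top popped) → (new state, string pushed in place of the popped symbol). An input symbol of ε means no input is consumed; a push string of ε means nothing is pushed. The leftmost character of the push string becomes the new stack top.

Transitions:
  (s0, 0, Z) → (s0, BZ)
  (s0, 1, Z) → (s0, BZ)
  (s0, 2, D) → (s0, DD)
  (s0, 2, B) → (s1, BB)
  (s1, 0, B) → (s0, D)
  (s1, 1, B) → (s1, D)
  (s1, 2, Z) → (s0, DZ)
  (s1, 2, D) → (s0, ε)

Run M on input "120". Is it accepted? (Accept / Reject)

Accept

One accepting computation: (s0, 120, Z) ⊢ (s0, 20, BZ) ⊢ (s1, 0, BBZ) ⊢ (s0, ε, DBZ)
All input consumed and state s0 ∈ F.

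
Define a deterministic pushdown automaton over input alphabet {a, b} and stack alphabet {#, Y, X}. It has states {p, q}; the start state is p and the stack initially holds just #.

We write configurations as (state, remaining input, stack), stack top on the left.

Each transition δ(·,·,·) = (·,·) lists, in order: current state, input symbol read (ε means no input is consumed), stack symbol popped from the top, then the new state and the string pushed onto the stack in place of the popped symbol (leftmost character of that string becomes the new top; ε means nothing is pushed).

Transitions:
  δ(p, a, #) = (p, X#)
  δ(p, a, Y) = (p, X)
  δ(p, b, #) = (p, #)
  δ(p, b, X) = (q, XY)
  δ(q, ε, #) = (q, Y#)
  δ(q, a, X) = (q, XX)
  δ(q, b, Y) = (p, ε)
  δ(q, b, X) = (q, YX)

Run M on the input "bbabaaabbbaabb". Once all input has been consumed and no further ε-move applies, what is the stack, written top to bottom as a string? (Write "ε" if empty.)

XXXYXXXY#

(p, bbabaaabbbaabb, #)
  read b, top #: go to p, push # → (p, babaaabbbaabb, #)
  read b, top #: go to p, push # → (p, abaaabbbaabb, #)
  read a, top #: go to p, push X# → (p, baaabbbaabb, X#)
  read b, top X: go to q, push XY → (q, aaabbbaabb, XY#)
  read a, top X: go to q, push XX → (q, aabbbaabb, XXY#)
  read a, top X: go to q, push XX → (q, abbbaabb, XXXY#)
  read a, top X: go to q, push XX → (q, bbbaabb, XXXXY#)
  read b, top X: go to q, push YX → (q, bbaabb, YXXXXY#)
  read b, top Y: go to p, push ε → (p, baabb, XXXXY#)
  read b, top X: go to q, push XY → (q, aabb, XYXXXY#)
  read a, top X: go to q, push XX → (q, abb, XXYXXXY#)
  read a, top X: go to q, push XX → (q, bb, XXXYXXXY#)
  read b, top X: go to q, push YX → (q, b, YXXXYXXXY#)
  read b, top Y: go to p, push ε → (p, ε, XXXYXXXY#)
All input consumed in state p with stack XXXYXXXY#.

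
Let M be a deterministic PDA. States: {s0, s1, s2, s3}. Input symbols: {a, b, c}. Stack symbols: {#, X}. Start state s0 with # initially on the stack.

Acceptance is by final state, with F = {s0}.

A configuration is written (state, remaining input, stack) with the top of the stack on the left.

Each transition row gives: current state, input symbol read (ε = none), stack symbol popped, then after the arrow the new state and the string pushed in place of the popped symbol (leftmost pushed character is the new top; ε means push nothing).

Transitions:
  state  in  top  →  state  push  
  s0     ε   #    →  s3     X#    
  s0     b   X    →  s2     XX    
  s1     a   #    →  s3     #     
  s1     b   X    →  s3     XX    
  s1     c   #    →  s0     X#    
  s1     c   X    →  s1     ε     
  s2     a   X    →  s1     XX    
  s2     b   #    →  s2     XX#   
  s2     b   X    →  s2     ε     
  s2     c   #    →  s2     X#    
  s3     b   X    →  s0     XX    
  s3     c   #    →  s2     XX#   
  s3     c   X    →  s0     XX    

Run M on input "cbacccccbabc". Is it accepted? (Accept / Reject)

(s0, cbacccccbabc, #) ⊢ (s3, cbacccccbabc, X#) ⊢ (s0, bacccccbabc, XX#) ⊢ (s2, acccccbabc, XXX#) ⊢ (s1, cccccbabc, XXXX#) ⊢ (s1, ccccbabc, XXX#) ⊢ (s1, cccbabc, XX#) ⊢ (s1, ccbabc, X#) ⊢ (s1, cbabc, #) ⊢ (s0, babc, X#) ⊢ (s2, abc, XX#) ⊢ (s1, bc, XXX#) ⊢ (s3, c, XXXX#) ⊢ (s0, ε, XXXXX#)
All input consumed; state s0 ∈ F.

Accept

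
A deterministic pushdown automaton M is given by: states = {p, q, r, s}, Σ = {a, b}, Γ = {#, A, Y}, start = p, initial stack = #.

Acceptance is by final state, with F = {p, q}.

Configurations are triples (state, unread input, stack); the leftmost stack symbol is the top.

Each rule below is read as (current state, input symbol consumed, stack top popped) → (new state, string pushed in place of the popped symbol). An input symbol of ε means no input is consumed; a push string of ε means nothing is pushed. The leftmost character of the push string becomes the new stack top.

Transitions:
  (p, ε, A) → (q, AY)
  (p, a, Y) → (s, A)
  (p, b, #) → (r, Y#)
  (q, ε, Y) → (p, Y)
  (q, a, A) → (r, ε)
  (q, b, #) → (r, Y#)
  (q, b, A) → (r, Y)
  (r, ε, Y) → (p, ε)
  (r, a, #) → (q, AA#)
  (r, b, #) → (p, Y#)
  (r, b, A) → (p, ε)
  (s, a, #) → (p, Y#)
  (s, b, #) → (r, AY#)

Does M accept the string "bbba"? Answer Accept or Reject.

Reject

(p, bbba, #) ⊢ (r, bba, Y#) ⊢ (p, bba, #) ⊢ (r, ba, Y#) ⊢ (p, ba, #) ⊢ (r, a, Y#) ⊢ (p, a, #)
No transition applies at (p, a, #); input not fully consumed.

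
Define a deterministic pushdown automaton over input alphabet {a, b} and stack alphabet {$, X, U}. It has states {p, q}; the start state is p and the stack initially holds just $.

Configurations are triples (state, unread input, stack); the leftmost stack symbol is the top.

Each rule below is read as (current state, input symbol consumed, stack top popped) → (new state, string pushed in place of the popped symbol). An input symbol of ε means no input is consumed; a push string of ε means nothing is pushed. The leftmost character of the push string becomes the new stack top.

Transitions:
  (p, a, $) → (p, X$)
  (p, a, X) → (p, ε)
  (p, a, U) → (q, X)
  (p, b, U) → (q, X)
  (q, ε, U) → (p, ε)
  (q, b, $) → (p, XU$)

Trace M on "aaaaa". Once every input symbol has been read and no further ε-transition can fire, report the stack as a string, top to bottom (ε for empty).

X$

(p, aaaaa, $) ⊢ (p, aaaa, X$) ⊢ (p, aaa, $) ⊢ (p, aa, X$) ⊢ (p, a, $) ⊢ (p, ε, X$)
All input consumed in state p with stack X$.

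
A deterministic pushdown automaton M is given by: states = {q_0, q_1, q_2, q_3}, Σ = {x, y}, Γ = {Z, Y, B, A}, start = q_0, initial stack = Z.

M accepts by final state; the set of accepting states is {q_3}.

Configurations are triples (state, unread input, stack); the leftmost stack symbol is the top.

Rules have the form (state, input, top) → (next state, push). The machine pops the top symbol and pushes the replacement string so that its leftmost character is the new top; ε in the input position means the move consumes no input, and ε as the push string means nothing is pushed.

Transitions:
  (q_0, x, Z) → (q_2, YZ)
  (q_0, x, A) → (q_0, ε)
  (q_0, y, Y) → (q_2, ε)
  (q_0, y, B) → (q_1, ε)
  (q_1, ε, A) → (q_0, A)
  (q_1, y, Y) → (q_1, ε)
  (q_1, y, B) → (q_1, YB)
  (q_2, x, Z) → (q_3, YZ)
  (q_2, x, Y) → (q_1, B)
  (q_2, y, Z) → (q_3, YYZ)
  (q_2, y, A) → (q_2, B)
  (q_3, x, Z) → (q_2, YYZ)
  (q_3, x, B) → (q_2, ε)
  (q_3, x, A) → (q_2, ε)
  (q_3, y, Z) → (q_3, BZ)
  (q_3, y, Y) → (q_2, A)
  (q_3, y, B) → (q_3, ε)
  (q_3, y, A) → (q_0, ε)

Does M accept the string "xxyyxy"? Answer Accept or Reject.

Reject

(q_0, xxyyxy, Z)
  read x, top Z: go to q_2, push YZ → (q_2, xyyxy, YZ)
  read x, top Y: go to q_1, push B → (q_1, yyxy, BZ)
  read y, top B: go to q_1, push YB → (q_1, yxy, YBZ)
  read y, top Y: go to q_1, push ε → (q_1, xy, BZ)
No transition applies at (q_1, xy, BZ); input not fully consumed.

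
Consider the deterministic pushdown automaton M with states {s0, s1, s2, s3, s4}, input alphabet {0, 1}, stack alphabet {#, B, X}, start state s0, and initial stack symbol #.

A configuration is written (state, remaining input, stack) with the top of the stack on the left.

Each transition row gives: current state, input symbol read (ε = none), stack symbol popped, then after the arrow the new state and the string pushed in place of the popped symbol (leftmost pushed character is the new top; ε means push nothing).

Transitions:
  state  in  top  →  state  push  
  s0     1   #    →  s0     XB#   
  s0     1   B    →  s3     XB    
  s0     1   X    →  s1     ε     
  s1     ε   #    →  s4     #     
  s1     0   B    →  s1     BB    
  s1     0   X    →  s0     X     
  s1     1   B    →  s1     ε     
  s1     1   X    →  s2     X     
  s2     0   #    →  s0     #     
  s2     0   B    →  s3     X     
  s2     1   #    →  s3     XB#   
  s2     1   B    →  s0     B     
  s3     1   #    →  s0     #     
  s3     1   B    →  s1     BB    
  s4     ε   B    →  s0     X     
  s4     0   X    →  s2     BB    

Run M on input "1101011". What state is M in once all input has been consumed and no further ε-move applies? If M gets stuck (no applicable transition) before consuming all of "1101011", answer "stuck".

(s0, 1101011, #)
  read 1, top #: go to s0, push XB# → (s0, 101011, XB#)
  read 1, top X: go to s1, push ε → (s1, 01011, B#)
  read 0, top B: go to s1, push BB → (s1, 1011, BB#)
  read 1, top B: go to s1, push ε → (s1, 011, B#)
  read 0, top B: go to s1, push BB → (s1, 11, BB#)
  read 1, top B: go to s1, push ε → (s1, 1, B#)
  read 1, top B: go to s1, push ε → (s1, ε, #)
  ε-move, top #: go to s4, push # → (s4, ε, #)
All input consumed; M is in state s4.

s4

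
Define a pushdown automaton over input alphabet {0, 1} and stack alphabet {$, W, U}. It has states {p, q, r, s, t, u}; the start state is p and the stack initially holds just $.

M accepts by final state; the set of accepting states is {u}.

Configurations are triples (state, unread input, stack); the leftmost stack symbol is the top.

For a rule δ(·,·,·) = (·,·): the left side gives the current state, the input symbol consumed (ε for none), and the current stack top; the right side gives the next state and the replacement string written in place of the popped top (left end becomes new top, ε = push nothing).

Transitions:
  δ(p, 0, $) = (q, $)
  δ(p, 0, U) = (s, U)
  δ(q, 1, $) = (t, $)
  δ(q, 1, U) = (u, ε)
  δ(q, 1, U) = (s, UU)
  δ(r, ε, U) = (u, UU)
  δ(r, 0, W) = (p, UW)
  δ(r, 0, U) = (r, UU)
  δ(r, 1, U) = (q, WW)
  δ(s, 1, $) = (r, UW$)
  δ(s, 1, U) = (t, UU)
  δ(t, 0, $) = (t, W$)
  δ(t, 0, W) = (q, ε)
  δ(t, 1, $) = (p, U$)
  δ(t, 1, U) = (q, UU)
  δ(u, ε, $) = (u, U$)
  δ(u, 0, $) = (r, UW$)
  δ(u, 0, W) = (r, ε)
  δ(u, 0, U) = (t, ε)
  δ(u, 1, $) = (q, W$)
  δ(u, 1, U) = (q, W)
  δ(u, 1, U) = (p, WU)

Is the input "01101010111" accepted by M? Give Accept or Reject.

No computation consumes all input and reaches a final state.

Reject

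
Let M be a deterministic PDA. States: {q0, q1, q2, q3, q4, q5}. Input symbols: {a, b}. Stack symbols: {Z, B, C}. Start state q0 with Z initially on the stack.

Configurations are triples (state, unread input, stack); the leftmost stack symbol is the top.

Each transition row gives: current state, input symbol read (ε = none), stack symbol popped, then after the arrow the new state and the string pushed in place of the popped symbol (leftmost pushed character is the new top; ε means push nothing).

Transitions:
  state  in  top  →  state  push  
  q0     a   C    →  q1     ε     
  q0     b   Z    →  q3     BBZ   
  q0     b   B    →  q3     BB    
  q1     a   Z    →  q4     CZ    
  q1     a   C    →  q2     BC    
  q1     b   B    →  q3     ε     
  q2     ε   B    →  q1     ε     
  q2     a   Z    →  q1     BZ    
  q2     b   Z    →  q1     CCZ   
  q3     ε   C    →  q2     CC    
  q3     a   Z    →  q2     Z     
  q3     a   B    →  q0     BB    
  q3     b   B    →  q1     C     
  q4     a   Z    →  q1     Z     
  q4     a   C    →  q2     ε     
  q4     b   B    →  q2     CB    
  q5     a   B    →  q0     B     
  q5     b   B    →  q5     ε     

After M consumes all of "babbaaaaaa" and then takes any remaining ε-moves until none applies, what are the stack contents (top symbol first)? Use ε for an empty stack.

(q0, babbaaaaaa, Z) ⊢ (q3, abbaaaaaa, BBZ) ⊢ (q0, bbaaaaaa, BBBZ) ⊢ (q3, baaaaaa, BBBBZ) ⊢ (q1, aaaaaa, CBBBZ) ⊢ (q2, aaaaa, BCBBBZ) ⊢ (q1, aaaaa, CBBBZ) ⊢ (q2, aaaa, BCBBBZ) ⊢ (q1, aaaa, CBBBZ) ⊢ (q2, aaa, BCBBBZ) ⊢ (q1, aaa, CBBBZ) ⊢ (q2, aa, BCBBBZ) ⊢ (q1, aa, CBBBZ) ⊢ (q2, a, BCBBBZ) ⊢ (q1, a, CBBBZ) ⊢ (q2, ε, BCBBBZ) ⊢ (q1, ε, CBBBZ)
All input consumed in state q1 with stack CBBBZ.

CBBBZ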